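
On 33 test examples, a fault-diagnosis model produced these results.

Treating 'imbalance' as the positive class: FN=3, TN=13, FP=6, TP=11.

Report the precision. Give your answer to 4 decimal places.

0.6471

Precision = TP/(TP+FP) = 11/(11+6) = 11/17 = 0.6471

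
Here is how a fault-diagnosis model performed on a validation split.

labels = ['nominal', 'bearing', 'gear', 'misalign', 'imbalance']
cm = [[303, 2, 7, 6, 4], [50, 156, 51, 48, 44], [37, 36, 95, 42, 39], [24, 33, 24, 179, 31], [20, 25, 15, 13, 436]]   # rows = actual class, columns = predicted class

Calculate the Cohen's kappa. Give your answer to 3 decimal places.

Observed agreement pₒ = trace/N = 1169/1720 = 0.6797
Expected agreement pₑ = Σ (rowᵢ·colᵢ)/N² = (322·434 + 349·252 + 249·192 + 291·288 + 509·554)/1720² = 0.2168
κ = (pₒ − pₑ)/(1 − pₑ) = (0.6797 − 0.2168)/(1 − 0.2168) = 0.591

0.591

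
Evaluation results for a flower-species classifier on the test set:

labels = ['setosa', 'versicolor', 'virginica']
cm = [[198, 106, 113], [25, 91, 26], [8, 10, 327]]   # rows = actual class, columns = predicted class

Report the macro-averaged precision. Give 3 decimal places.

0.666

Per-class precision (TP/(TP+FP)):
  setosa: TP=198, FP=25+8=33 → 198/231 = 0.8571
  versicolor: TP=91, FP=106+10=116 → 91/207 = 0.4396
  virginica: TP=327, FP=113+26=139 → 327/466 = 0.7017
Macro-precision = mean = (0.8571 + 0.4396 + 0.7017) / 3 = 0.666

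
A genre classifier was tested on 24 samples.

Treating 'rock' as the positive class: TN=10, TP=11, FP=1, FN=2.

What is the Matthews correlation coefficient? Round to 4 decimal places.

0.7526

MCC = (TP·TN − FP·FN) / √((TP+FP)(TP+FN)(TN+FP)(TN+FN))
Numerator = 11·10 − 1·2 = 108
Denominator = √(12·13·11·12) = √20592 = 143.4991
MCC = 108 / 143.4991 = 0.7526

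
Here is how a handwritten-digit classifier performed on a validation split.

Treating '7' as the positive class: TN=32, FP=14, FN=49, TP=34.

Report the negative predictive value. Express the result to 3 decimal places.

0.395

NPV = TN/(TN+FN) = 32/(32+49) = 0.395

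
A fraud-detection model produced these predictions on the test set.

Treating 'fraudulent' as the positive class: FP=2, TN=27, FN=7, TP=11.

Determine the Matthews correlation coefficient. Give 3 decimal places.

0.589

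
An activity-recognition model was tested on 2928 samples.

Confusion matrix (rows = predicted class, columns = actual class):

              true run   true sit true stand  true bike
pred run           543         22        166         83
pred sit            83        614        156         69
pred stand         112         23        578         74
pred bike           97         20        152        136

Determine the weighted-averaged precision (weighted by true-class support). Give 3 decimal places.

0.650

Per-class precision (TP/(TP+FP)):
  run: TP=543, FP=22+166+83=271 → 543/814 = 0.6671
  sit: TP=614, FP=83+156+69=308 → 614/922 = 0.6659
  stand: TP=578, FP=112+23+74=209 → 578/787 = 0.7344
  bike: TP=136, FP=97+20+152=269 → 136/405 = 0.3358
Weighted-precision = Σ (supportᵢ/N)·precisionᵢ with N=2928: (835/2928)·0.6671 + (679/2928)·0.6659 + (1052/2928)·0.7344 + (362/2928)·0.3358 = 0.650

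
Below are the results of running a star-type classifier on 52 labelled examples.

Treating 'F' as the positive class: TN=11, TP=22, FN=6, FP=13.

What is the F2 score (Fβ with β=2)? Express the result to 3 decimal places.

0.748

Fβ = (1+β²)·TP / ((1+β²)·TP + β²·FN + FP), with β²=4
= 5·22 / (5·22 + 4·6 + 13) = 0.748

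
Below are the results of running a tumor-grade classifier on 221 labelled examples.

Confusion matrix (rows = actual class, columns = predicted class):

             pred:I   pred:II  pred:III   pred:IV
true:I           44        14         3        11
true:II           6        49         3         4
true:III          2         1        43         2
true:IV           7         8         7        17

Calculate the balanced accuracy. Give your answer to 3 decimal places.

Balanced accuracy = mean of per-class recall.
  I: recall = 44/72 = 0.6111
  II: recall = 49/62 = 0.7903
  III: recall = 43/48 = 0.8958
  IV: recall = 17/39 = 0.4359
Mean = (0.6111 + 0.7903 + 0.8958 + 0.4359) / 4 = 0.683

0.683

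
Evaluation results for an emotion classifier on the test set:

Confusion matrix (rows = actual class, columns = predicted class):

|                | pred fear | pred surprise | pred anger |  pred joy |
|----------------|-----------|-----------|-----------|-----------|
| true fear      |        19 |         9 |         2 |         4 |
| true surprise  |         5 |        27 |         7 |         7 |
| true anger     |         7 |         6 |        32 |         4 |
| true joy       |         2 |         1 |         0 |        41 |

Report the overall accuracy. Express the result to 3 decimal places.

0.688

Accuracy = trace / total = (19+27+32+41=119) / 173 = 119/173 = 0.688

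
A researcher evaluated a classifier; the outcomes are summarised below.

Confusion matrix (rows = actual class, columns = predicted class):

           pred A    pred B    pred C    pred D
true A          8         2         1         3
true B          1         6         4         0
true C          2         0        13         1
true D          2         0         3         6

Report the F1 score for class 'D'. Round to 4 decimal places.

0.5714

F1 score = 2·TP/(2·TP+FP+FN).
D: TP=6, FP=3+0+1=4, FN=2+0+3=5 → 12/21 = 0.57143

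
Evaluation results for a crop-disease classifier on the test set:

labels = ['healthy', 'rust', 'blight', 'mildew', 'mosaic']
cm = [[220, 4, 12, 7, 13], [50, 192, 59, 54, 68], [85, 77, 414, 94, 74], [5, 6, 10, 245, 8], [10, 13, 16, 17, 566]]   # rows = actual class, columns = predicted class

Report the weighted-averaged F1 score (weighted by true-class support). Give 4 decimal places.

0.6958

Per-class F1 score (2·TP/(2·TP+FP+FN)):
  healthy: TP=220, FP=50+85+5+10=150, FN=4+12+7+13=36 → 440/626 = 0.70288
  rust: TP=192, FP=4+77+6+13=100, FN=50+59+54+68=231 → 384/715 = 0.53706
  blight: TP=414, FP=12+59+10+16=97, FN=85+77+94+74=330 → 828/1255 = 0.65976
  mildew: TP=245, FP=7+54+94+17=172, FN=5+6+10+8=29 → 490/691 = 0.70912
  mosaic: TP=566, FP=13+68+74+8=163, FN=10+13+16+17=56 → 1132/1351 = 0.83790
Weighted-F1 score = Σ (supportᵢ/N)·F1 scoreᵢ with N=2319: (256/2319)·0.70288 + (423/2319)·0.53706 + (744/2319)·0.65976 + (274/2319)·0.70912 + (622/2319)·0.83790 = 0.6958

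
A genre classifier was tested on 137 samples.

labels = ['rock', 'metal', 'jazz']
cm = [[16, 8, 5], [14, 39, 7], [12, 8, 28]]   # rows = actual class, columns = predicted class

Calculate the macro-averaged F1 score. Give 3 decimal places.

0.588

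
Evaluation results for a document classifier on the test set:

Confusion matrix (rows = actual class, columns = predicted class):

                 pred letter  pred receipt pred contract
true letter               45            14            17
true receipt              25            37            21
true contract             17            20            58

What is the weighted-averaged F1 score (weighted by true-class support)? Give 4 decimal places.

0.5494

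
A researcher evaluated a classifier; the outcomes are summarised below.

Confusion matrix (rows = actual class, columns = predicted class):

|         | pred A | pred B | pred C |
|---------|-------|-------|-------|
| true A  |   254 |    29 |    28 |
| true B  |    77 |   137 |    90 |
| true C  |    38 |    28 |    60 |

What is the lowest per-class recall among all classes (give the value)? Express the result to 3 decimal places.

0.451

Per-class recall (TP/(TP+FN)):
  A: TP=254, FN=29+28=57 → 254/311 = 0.8167
  B: TP=137, FN=77+90=167 → 137/304 = 0.4507
  C: TP=60, FN=38+28=66 → 60/126 = 0.4762
Lowest is class 'B' with recall = 0.451.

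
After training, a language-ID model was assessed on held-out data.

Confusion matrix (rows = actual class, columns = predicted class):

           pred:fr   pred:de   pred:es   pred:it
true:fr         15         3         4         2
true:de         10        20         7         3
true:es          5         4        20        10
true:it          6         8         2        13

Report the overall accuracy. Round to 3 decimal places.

0.515

Accuracy = trace / total = (15+20+20+13=68) / 132 = 68/132 = 0.515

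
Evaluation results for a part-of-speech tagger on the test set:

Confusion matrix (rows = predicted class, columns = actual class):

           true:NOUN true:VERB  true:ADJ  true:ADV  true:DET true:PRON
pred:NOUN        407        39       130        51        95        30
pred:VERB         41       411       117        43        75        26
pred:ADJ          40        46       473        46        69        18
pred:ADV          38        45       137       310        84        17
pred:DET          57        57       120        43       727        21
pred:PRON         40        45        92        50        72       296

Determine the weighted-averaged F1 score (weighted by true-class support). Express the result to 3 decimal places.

Per-class F1 score (2·TP/(2·TP+FP+FN)):
  NOUN: TP=407, FP=39+130+51+95+30=345, FN=41+40+38+57+40=216 → 814/1375 = 0.5920
  VERB: TP=411, FP=41+117+43+75+26=302, FN=39+46+45+57+45=232 → 822/1356 = 0.6062
  ADJ: TP=473, FP=40+46+46+69+18=219, FN=130+117+137+120+92=596 → 946/1761 = 0.5372
  ADV: TP=310, FP=38+45+137+84+17=321, FN=51+43+46+43+50=233 → 620/1174 = 0.5281
  DET: TP=727, FP=57+57+120+43+21=298, FN=95+75+69+84+72=395 → 1454/2147 = 0.6772
  PRON: TP=296, FP=40+45+92+50+72=299, FN=30+26+18+17+21=112 → 592/1003 = 0.5902
Weighted-F1 score = Σ (supportᵢ/N)·F1 scoreᵢ with N=4408: (623/4408)·0.5920 + (643/4408)·0.6062 + (1069/4408)·0.5372 + (543/4408)·0.5281 + (1122/4408)·0.6772 + (408/4408)·0.5902 = 0.594

0.594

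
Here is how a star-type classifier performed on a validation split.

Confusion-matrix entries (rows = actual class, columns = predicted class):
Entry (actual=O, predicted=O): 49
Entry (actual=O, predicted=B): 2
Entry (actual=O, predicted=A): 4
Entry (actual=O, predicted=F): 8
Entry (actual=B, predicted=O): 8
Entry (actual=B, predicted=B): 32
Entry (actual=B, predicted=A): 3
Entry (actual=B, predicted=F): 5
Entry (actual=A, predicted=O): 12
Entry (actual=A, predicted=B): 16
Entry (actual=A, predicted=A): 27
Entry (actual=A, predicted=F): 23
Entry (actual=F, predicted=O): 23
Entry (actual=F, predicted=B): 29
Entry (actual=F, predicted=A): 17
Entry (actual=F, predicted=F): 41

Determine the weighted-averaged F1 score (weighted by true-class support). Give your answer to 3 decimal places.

0.485

Per-class F1 score (2·TP/(2·TP+FP+FN)):
  O: TP=49, FP=8+12+23=43, FN=2+4+8=14 → 98/155 = 0.6323
  B: TP=32, FP=2+16+29=47, FN=8+3+5=16 → 64/127 = 0.5039
  A: TP=27, FP=4+3+17=24, FN=12+16+23=51 → 54/129 = 0.4186
  F: TP=41, FP=8+5+23=36, FN=23+29+17=69 → 82/187 = 0.4385
Weighted-F1 score = Σ (supportᵢ/N)·F1 scoreᵢ with N=299: (63/299)·0.6323 + (48/299)·0.5039 + (78/299)·0.4186 + (110/299)·0.4385 = 0.485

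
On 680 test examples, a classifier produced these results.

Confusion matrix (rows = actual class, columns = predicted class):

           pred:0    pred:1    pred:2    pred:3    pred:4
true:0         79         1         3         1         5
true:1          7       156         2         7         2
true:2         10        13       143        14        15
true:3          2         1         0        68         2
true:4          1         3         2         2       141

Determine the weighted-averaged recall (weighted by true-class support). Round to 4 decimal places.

Per-class recall (TP/(TP+FN)):
  0: TP=79, FN=1+3+1+5=10 → 79/89 = 0.88764
  1: TP=156, FN=7+2+7+2=18 → 156/174 = 0.89655
  2: TP=143, FN=10+13+14+15=52 → 143/195 = 0.73333
  3: TP=68, FN=2+1+0+2=5 → 68/73 = 0.93151
  4: TP=141, FN=1+3+2+2=8 → 141/149 = 0.94631
Weighted-recall = Σ (supportᵢ/N)·recallᵢ with N=680: (89/680)·0.88764 + (174/680)·0.89655 + (195/680)·0.73333 + (73/680)·0.93151 + (149/680)·0.94631 = 0.8632

0.8632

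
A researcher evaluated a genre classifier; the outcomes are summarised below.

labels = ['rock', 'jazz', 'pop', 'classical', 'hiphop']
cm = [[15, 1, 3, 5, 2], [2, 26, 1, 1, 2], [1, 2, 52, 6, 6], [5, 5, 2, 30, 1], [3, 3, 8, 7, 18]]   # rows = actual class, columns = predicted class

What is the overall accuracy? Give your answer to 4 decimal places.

0.6812

Accuracy = trace / total = (15+26+52+30+18=141) / 207 = 141/207 = 0.6812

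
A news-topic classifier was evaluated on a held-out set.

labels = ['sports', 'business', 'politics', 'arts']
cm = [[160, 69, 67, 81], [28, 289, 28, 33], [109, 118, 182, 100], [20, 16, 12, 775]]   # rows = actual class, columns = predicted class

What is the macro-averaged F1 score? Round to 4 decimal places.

Per-class F1 score (2·TP/(2·TP+FP+FN)):
  sports: TP=160, FP=28+109+20=157, FN=69+67+81=217 → 320/694 = 0.46110
  business: TP=289, FP=69+118+16=203, FN=28+28+33=89 → 578/870 = 0.66437
  politics: TP=182, FP=67+28+12=107, FN=109+118+100=327 → 364/798 = 0.45614
  arts: TP=775, FP=81+33+100=214, FN=20+16+12=48 → 1550/1812 = 0.85541
Macro-F1 score = mean = (0.46110 + 0.66437 + 0.45614 + 0.85541) / 4 = 0.6093

0.6093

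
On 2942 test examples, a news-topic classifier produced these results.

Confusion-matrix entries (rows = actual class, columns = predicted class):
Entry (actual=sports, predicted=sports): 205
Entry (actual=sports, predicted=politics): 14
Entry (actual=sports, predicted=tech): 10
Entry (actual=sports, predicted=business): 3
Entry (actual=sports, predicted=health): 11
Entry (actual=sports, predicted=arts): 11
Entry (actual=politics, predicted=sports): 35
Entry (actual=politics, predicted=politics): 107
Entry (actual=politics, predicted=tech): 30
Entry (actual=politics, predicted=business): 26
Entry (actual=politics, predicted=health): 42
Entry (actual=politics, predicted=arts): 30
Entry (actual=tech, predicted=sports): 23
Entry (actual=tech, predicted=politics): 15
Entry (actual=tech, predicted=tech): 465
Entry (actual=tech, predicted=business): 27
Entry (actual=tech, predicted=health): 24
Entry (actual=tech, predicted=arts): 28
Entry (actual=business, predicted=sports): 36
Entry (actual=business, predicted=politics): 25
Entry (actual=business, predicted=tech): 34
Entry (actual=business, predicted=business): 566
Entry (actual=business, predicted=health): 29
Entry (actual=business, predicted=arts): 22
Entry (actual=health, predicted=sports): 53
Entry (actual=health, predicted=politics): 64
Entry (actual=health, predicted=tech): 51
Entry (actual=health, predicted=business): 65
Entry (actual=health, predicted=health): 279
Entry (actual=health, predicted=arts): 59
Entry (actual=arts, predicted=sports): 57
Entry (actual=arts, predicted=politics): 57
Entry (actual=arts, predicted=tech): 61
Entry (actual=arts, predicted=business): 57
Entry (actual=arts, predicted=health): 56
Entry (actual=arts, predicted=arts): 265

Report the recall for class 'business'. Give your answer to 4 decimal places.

Take TP from the diagonal, FP from the rest of the 'business' prediction marginal, FN from the rest of the 'business' actual marginal.
recall = TP/(TP+FN).
business: TP=566, FN=36+25+34+29+22=146 → 566/712 = 0.79494

0.7949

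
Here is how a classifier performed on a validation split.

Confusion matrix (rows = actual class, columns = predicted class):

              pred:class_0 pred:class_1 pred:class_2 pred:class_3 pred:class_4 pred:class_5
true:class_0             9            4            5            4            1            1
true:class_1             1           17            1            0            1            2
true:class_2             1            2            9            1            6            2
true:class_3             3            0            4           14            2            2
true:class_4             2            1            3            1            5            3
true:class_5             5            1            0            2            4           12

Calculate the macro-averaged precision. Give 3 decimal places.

0.494

Per-class precision (TP/(TP+FP)):
  class_0: TP=9, FP=1+1+3+2+5=12 → 9/21 = 0.4286
  class_1: TP=17, FP=4+2+0+1+1=8 → 17/25 = 0.6800
  class_2: TP=9, FP=5+1+4+3+0=13 → 9/22 = 0.4091
  class_3: TP=14, FP=4+0+1+1+2=8 → 14/22 = 0.6364
  class_4: TP=5, FP=1+1+6+2+4=14 → 5/19 = 0.2632
  class_5: TP=12, FP=1+2+2+2+3=10 → 12/22 = 0.5455
Macro-precision = mean = (0.4286 + 0.6800 + 0.4091 + 0.6364 + 0.2632 + 0.5455) / 6 = 0.494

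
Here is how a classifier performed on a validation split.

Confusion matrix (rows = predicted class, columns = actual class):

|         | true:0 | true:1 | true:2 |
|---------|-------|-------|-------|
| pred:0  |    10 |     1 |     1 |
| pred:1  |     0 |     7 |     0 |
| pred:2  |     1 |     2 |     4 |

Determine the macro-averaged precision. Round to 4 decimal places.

0.8016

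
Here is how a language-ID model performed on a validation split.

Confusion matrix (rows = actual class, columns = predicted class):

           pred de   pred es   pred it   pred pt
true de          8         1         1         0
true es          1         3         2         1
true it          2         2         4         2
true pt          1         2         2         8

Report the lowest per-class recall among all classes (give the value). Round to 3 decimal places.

0.400

Per-class recall (TP/(TP+FN)):
  de: TP=8, FN=1+1+0=2 → 8/10 = 0.8000
  es: TP=3, FN=1+2+1=4 → 3/7 = 0.4286
  it: TP=4, FN=2+2+2=6 → 4/10 = 0.4000
  pt: TP=8, FN=1+2+2=5 → 8/13 = 0.6154
Lowest is class 'it' with recall = 0.400.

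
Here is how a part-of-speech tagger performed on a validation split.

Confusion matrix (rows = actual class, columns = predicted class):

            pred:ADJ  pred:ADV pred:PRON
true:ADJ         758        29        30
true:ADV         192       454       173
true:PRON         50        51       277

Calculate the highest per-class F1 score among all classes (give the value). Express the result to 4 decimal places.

Per-class F1 score (2·TP/(2·TP+FP+FN)):
  ADJ: TP=758, FP=192+50=242, FN=29+30=59 → 1516/1817 = 0.83434
  ADV: TP=454, FP=29+51=80, FN=192+173=365 → 908/1353 = 0.67110
  PRON: TP=277, FP=30+173=203, FN=50+51=101 → 554/858 = 0.64569
Highest is class 'ADJ' with F1 score = 0.8343.

0.8343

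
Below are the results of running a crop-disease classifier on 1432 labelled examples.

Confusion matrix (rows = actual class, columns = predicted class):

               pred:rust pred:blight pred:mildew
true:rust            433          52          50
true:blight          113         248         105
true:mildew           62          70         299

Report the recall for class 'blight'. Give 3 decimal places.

0.532

Treat 'blight' as positive and all other classes as negative.
recall = TP/(TP+FN).
blight: TP=248, FN=113+105=218 → 248/466 = 0.5322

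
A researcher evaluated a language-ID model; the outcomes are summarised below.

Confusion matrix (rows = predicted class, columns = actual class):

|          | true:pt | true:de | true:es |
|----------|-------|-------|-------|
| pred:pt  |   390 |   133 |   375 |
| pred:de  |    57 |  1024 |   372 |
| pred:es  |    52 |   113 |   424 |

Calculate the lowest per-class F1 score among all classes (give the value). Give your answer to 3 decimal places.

Per-class F1 score (2·TP/(2·TP+FP+FN)):
  pt: TP=390, FP=133+375=508, FN=57+52=109 → 780/1397 = 0.5583
  de: TP=1024, FP=57+372=429, FN=133+113=246 → 2048/2723 = 0.7521
  es: TP=424, FP=52+113=165, FN=375+372=747 → 848/1760 = 0.4818
Lowest is class 'es' with F1 score = 0.482.

0.482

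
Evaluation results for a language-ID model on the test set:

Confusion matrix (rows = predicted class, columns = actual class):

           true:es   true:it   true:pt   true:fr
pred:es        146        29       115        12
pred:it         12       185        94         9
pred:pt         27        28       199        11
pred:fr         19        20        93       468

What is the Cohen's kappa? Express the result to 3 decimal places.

Observed agreement pₒ = trace/N = 998/1467 = 0.6803
Expected agreement pₑ = Σ (rowᵢ·colᵢ)/N² = (204·302 + 262·300 + 501·265 + 500·600)/1467² = 0.2662
κ = (pₒ − pₑ)/(1 − pₑ) = (0.6803 − 0.2662)/(1 − 0.2662) = 0.564

0.564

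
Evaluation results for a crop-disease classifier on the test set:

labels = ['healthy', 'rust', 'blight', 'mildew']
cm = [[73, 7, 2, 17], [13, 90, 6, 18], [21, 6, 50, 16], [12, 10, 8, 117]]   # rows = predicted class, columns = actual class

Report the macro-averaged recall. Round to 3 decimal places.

Per-class recall (TP/(TP+FN)):
  healthy: TP=73, FN=13+21+12=46 → 73/119 = 0.6134
  rust: TP=90, FN=7+6+10=23 → 90/113 = 0.7965
  blight: TP=50, FN=2+6+8=16 → 50/66 = 0.7576
  mildew: TP=117, FN=17+18+16=51 → 117/168 = 0.6964
Macro-recall = mean = (0.6134 + 0.7965 + 0.7576 + 0.6964) / 4 = 0.716

0.716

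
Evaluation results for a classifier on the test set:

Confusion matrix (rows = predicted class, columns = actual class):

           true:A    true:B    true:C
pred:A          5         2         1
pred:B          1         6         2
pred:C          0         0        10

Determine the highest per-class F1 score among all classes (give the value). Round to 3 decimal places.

0.870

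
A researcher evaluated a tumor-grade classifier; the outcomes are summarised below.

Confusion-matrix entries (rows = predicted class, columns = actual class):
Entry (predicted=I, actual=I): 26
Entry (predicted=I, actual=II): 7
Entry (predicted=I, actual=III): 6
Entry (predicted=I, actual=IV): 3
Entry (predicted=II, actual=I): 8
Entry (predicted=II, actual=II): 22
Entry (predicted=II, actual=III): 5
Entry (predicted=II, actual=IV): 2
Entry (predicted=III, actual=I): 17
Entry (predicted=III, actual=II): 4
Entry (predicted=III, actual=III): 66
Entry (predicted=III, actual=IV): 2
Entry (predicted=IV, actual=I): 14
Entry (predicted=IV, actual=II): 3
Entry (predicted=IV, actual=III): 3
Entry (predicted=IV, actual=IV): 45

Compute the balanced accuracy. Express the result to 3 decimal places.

0.675

Balanced accuracy = mean of per-class recall.
  I: recall = 26/65 = 0.4000
  II: recall = 22/36 = 0.6111
  III: recall = 66/80 = 0.8250
  IV: recall = 45/52 = 0.8654
Mean = (0.4000 + 0.6111 + 0.8250 + 0.8654) / 4 = 0.675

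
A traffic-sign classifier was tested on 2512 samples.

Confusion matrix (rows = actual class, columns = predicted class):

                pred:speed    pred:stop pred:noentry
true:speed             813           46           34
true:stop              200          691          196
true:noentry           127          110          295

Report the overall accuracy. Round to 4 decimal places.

0.7162

Accuracy = trace / total = (813+691+295=1799) / 2512 = 1799/2512 = 0.7162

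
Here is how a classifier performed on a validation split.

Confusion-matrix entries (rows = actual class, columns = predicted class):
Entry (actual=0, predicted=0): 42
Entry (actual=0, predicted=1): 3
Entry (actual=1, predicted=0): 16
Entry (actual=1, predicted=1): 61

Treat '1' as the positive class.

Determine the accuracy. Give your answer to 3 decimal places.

Accuracy = (TP+TN)/N = (61+42)/122 = 0.844

0.844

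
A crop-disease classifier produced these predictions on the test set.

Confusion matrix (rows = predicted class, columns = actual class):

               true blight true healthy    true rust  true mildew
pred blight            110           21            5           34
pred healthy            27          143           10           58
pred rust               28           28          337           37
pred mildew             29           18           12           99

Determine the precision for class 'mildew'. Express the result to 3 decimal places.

0.627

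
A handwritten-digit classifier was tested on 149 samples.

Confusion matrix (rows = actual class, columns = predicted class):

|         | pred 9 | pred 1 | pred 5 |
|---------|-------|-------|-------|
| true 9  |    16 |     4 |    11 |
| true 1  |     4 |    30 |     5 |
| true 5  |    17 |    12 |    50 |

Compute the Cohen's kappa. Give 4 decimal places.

0.4378

Observed agreement pₒ = trace/N = 96/149 = 0.64430
Expected agreement pₑ = Σ (rowᵢ·colᵢ)/N² = (31·37 + 39·46 + 79·66)/149² = 0.36733
κ = (pₒ − pₑ)/(1 − pₑ) = (0.64430 − 0.36733)/(1 − 0.36733) = 0.4378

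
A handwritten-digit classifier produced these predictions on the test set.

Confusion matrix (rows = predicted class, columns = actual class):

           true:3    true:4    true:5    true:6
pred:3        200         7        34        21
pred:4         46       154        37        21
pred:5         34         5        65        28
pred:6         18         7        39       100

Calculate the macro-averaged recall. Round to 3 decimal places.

Per-class recall (TP/(TP+FN)):
  3: TP=200, FN=46+34+18=98 → 200/298 = 0.6711
  4: TP=154, FN=7+5+7=19 → 154/173 = 0.8902
  5: TP=65, FN=34+37+39=110 → 65/175 = 0.3714
  6: TP=100, FN=21+21+28=70 → 100/170 = 0.5882
Macro-recall = mean = (0.6711 + 0.8902 + 0.3714 + 0.5882) / 4 = 0.630

0.630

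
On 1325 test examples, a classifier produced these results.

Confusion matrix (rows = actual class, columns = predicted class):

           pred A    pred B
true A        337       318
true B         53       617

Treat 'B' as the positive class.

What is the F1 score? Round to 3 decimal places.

Precision = TP/(TP+FP) = 617/935 = 0.6599
Recall = TP/(TP+FN) = 617/670 = 0.9209
F1 = 2·TP/(2·TP+FP+FN) = 1234/1605 = 0.769

0.769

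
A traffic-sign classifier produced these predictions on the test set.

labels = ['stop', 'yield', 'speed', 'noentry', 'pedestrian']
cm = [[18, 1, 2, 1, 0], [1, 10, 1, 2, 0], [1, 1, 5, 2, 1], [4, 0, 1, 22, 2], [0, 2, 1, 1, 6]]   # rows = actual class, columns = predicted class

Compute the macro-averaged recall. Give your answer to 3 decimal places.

Per-class recall (TP/(TP+FN)):
  stop: TP=18, FN=1+2+1+0=4 → 18/22 = 0.8182
  yield: TP=10, FN=1+1+2+0=4 → 10/14 = 0.7143
  speed: TP=5, FN=1+1+2+1=5 → 5/10 = 0.5000
  noentry: TP=22, FN=4+0+1+2=7 → 22/29 = 0.7586
  pedestrian: TP=6, FN=0+2+1+1=4 → 6/10 = 0.6000
Macro-recall = mean = (0.8182 + 0.7143 + 0.5000 + 0.7586 + 0.6000) / 5 = 0.678

0.678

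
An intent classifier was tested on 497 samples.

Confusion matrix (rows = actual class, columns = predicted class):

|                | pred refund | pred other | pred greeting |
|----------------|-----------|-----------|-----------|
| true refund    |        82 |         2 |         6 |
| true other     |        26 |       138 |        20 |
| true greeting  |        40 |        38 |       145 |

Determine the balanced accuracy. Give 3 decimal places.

Balanced accuracy = mean of per-class recall.
  refund: recall = 82/90 = 0.9111
  other: recall = 138/184 = 0.7500
  greeting: recall = 145/223 = 0.6502
Mean = (0.9111 + 0.7500 + 0.6502) / 3 = 0.770

0.770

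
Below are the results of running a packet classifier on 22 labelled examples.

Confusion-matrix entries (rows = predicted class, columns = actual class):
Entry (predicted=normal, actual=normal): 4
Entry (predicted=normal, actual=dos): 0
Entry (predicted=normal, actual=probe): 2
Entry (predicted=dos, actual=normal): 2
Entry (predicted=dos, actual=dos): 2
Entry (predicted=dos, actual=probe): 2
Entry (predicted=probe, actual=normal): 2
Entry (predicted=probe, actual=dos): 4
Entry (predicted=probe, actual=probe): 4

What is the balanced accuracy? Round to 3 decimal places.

Balanced accuracy = mean of per-class recall.
  normal: recall = 4/8 = 0.5000
  dos: recall = 2/6 = 0.3333
  probe: recall = 4/8 = 0.5000
Mean = (0.5000 + 0.3333 + 0.5000) / 3 = 0.444

0.444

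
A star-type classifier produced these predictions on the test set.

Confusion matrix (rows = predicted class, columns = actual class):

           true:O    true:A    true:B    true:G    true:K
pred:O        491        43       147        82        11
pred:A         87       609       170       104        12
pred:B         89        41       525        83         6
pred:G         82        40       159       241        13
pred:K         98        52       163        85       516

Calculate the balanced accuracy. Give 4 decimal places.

0.6273

Balanced accuracy = mean of per-class recall.
  O: recall = 491/847 = 0.57969
  A: recall = 609/785 = 0.77580
  B: recall = 525/1164 = 0.45103
  G: recall = 241/595 = 0.40504
  K: recall = 516/558 = 0.92473
Mean = (0.57969 + 0.77580 + 0.45103 + 0.40504 + 0.92473) / 5 = 0.6273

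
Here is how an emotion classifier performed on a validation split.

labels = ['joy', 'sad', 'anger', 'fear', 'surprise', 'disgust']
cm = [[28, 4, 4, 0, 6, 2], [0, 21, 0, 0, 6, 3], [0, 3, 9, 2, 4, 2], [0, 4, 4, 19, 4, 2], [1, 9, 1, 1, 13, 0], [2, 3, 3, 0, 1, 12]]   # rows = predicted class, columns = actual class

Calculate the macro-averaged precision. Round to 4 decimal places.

0.5756

Per-class precision (TP/(TP+FP)):
  joy: TP=28, FP=4+4+0+6+2=16 → 28/44 = 0.63636
  sad: TP=21, FP=0+0+0+6+3=9 → 21/30 = 0.70000
  anger: TP=9, FP=0+3+2+4+2=11 → 9/20 = 0.45000
  fear: TP=19, FP=0+4+4+4+2=14 → 19/33 = 0.57576
  surprise: TP=13, FP=1+9+1+1+0=12 → 13/25 = 0.52000
  disgust: TP=12, FP=2+3+3+0+1=9 → 12/21 = 0.57143
Macro-precision = mean = (0.63636 + 0.70000 + 0.45000 + 0.57576 + 0.52000 + 0.57143) / 6 = 0.5756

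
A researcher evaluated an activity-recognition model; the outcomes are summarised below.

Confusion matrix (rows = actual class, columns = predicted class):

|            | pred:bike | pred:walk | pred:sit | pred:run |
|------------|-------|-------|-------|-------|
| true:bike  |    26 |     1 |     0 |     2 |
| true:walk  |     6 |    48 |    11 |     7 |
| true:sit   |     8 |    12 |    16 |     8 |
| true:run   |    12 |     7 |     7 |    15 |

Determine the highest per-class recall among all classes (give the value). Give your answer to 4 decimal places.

Per-class recall (TP/(TP+FN)):
  bike: TP=26, FN=1+0+2=3 → 26/29 = 0.89655
  walk: TP=48, FN=6+11+7=24 → 48/72 = 0.66667
  sit: TP=16, FN=8+12+8=28 → 16/44 = 0.36364
  run: TP=15, FN=12+7+7=26 → 15/41 = 0.36585
Highest is class 'bike' with recall = 0.8966.

0.8966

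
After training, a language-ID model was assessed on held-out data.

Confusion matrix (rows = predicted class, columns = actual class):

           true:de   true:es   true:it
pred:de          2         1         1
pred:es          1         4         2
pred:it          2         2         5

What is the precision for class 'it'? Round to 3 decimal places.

0.556

Treat 'it' as positive and all other classes as negative.
precision = TP/(TP+FP).
it: TP=5, FP=2+2=4 → 5/9 = 0.5556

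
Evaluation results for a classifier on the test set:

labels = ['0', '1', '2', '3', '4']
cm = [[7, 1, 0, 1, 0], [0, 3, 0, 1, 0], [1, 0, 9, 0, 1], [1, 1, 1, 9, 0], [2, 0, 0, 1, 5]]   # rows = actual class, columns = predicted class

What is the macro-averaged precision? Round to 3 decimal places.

0.744

Per-class precision (TP/(TP+FP)):
  0: TP=7, FP=0+1+1+2=4 → 7/11 = 0.6364
  1: TP=3, FP=1+0+1+0=2 → 3/5 = 0.6000
  2: TP=9, FP=0+0+1+0=1 → 9/10 = 0.9000
  3: TP=9, FP=1+1+0+1=3 → 9/12 = 0.7500
  4: TP=5, FP=0+0+1+0=1 → 5/6 = 0.8333
Macro-precision = mean = (0.6364 + 0.6000 + 0.9000 + 0.7500 + 0.8333) / 5 = 0.744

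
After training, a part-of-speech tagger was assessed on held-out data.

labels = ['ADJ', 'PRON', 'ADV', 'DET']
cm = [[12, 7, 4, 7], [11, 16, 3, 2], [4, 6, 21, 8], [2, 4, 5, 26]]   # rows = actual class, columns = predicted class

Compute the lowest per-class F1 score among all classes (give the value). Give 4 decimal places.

0.4068

Per-class F1 score (2·TP/(2·TP+FP+FN)):
  ADJ: TP=12, FP=11+4+2=17, FN=7+4+7=18 → 24/59 = 0.40678
  PRON: TP=16, FP=7+6+4=17, FN=11+3+2=16 → 32/65 = 0.49231
  ADV: TP=21, FP=4+3+5=12, FN=4+6+8=18 → 42/72 = 0.58333
  DET: TP=26, FP=7+2+8=17, FN=2+4+5=11 → 52/80 = 0.65000
Lowest is class 'ADJ' with F1 score = 0.4068.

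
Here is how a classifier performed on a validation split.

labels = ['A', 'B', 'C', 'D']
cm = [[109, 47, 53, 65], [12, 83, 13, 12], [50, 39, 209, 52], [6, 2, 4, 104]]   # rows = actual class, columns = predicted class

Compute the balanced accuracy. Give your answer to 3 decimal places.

0.646

Balanced accuracy = mean of per-class recall.
  A: recall = 109/274 = 0.3978
  B: recall = 83/120 = 0.6917
  C: recall = 209/350 = 0.5971
  D: recall = 104/116 = 0.8966
Mean = (0.3978 + 0.6917 + 0.5971 + 0.8966) / 4 = 0.646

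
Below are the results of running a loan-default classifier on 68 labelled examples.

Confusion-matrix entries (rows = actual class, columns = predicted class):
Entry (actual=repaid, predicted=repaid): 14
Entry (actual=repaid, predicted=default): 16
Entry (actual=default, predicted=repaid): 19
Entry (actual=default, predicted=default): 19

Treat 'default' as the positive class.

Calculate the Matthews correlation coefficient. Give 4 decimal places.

-0.0331

MCC = (TP·TN − FP·FN) / √((TP+FP)(TP+FN)(TN+FP)(TN+FN))
Numerator = 19·14 − 16·19 = -38
Denominator = √(35·38·30·33) = √1316700 = 1147.4755
MCC = -38 / 1147.4755 = -0.0331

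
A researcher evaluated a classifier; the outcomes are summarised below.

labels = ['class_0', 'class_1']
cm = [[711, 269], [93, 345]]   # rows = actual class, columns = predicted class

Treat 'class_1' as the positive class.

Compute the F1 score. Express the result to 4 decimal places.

0.6559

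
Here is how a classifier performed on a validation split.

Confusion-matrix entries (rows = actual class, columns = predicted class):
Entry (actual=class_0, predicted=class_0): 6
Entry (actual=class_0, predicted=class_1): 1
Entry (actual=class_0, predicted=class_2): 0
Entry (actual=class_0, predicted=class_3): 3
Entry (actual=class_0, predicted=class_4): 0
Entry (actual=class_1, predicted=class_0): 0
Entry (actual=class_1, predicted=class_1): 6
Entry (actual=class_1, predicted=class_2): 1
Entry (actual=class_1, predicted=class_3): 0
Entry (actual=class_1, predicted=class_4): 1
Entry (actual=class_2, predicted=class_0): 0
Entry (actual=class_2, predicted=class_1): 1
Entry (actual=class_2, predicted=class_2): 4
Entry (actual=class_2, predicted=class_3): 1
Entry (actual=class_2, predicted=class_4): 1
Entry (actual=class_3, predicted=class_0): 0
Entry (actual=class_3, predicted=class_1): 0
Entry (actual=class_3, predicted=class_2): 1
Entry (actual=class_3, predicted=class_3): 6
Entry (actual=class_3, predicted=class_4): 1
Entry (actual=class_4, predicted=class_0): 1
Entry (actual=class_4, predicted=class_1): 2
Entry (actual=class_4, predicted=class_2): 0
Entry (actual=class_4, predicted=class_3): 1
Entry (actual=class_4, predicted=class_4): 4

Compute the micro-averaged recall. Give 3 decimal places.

0.634

Micro-averaging pools counts across classes: ΣTP=26, ΣFP=15, ΣFN=15.
Micro-recall = TP/(TP+FN) on pooled counts = 0.634 (equals overall accuracy in single-label multiclass).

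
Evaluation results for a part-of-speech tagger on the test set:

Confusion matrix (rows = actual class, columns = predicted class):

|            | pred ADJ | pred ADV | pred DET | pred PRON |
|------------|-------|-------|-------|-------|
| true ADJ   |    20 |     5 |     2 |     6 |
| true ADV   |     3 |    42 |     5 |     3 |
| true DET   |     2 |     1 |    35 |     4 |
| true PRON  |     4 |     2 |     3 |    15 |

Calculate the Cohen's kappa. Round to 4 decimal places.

0.6410

Observed agreement pₒ = trace/N = 112/152 = 0.73684
Expected agreement pₑ = Σ (rowᵢ·colᵢ)/N² = (33·29 + 53·50 + 42·45 + 24·28)/152² = 0.26701
κ = (pₒ − pₑ)/(1 − pₑ) = (0.73684 − 0.26701)/(1 − 0.26701) = 0.6410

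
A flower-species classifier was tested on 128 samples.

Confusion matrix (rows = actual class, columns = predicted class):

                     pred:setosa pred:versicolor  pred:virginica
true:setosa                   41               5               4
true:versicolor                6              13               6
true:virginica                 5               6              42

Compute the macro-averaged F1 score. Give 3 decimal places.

0.712

Per-class F1 score (2·TP/(2·TP+FP+FN)):
  setosa: TP=41, FP=6+5=11, FN=5+4=9 → 82/102 = 0.8039
  versicolor: TP=13, FP=5+6=11, FN=6+6=12 → 26/49 = 0.5306
  virginica: TP=42, FP=4+6=10, FN=5+6=11 → 84/105 = 0.8000
Macro-F1 score = mean = (0.8039 + 0.5306 + 0.8000) / 3 = 0.712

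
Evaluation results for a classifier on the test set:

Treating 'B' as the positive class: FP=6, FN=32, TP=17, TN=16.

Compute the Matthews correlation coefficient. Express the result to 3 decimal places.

0.073

MCC = (TP·TN − FP·FN) / √((TP+FP)(TP+FN)(TN+FP)(TN+FN))
Numerator = 17·16 − 6·32 = 80
Denominator = √(23·49·22·48) = √1190112 = 1090.9225
MCC = 80 / 1090.9225 = 0.073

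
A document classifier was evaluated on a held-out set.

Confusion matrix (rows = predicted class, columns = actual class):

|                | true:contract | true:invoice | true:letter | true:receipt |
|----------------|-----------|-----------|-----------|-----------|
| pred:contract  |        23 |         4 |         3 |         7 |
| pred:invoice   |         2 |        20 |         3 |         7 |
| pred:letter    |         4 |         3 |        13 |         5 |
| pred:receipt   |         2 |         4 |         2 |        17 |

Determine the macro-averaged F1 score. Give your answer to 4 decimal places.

0.6085

Per-class F1 score (2·TP/(2·TP+FP+FN)):
  contract: TP=23, FP=4+3+7=14, FN=2+4+2=8 → 46/68 = 0.67647
  invoice: TP=20, FP=2+3+7=12, FN=4+3+4=11 → 40/63 = 0.63492
  letter: TP=13, FP=4+3+5=12, FN=3+3+2=8 → 26/46 = 0.56522
  receipt: TP=17, FP=2+4+2=8, FN=7+7+5=19 → 34/61 = 0.55738
Macro-F1 score = mean = (0.67647 + 0.63492 + 0.56522 + 0.55738) / 4 = 0.6085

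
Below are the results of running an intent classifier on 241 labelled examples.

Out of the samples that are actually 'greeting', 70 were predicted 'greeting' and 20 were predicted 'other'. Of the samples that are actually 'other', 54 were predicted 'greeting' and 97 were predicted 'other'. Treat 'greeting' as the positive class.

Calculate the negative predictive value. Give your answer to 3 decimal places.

NPV = TN/(TN+FN) = 97/(97+20) = 0.829

0.829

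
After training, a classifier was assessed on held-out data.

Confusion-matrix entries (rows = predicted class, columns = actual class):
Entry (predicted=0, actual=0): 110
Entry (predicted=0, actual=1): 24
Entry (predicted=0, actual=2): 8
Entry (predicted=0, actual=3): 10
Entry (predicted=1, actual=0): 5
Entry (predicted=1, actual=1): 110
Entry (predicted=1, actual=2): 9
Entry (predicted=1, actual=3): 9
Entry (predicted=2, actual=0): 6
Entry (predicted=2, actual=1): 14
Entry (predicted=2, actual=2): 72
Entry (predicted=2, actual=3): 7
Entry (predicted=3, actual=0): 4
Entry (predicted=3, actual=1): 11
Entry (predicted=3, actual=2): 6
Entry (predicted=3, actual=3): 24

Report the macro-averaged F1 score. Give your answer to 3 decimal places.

0.699

Per-class F1 score (2·TP/(2·TP+FP+FN)):
  0: TP=110, FP=24+8+10=42, FN=5+6+4=15 → 220/277 = 0.7942
  1: TP=110, FP=5+9+9=23, FN=24+14+11=49 → 220/292 = 0.7534
  2: TP=72, FP=6+14+7=27, FN=8+9+6=23 → 144/194 = 0.7423
  3: TP=24, FP=4+11+6=21, FN=10+9+7=26 → 48/95 = 0.5053
Macro-F1 score = mean = (0.7942 + 0.7534 + 0.7423 + 0.5053) / 4 = 0.699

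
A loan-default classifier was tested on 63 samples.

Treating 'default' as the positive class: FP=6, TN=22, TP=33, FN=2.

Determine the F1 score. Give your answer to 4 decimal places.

0.8919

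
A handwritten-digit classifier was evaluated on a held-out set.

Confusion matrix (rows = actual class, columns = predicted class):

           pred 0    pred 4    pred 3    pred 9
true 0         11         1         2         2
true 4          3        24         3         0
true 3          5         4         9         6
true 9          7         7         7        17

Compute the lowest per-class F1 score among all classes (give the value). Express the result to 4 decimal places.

0.4000

Per-class F1 score (2·TP/(2·TP+FP+FN)):
  0: TP=11, FP=3+5+7=15, FN=1+2+2=5 → 22/42 = 0.52381
  4: TP=24, FP=1+4+7=12, FN=3+3+0=6 → 48/66 = 0.72727
  3: TP=9, FP=2+3+7=12, FN=5+4+6=15 → 18/45 = 0.40000
  9: TP=17, FP=2+0+6=8, FN=7+7+7=21 → 34/63 = 0.53968
Lowest is class '3' with F1 score = 0.4000.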